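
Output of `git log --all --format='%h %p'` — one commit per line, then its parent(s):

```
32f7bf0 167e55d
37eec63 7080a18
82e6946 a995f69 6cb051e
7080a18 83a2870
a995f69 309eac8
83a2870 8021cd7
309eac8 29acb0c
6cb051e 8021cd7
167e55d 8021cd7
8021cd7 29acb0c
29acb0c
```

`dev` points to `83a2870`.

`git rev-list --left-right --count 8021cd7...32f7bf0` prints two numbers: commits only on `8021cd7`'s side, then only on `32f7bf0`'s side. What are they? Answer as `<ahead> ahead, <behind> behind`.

0 ahead, 2 behind

Reachable from 8021cd7: {29acb0c, 8021cd7}.
Reachable from 32f7bf0: {167e55d, 29acb0c, 32f7bf0, 8021cd7}.
Only in 8021cd7's history (ahead): {} — 0.
Only in 32f7bf0's history (behind): {167e55d, 32f7bf0} — 2.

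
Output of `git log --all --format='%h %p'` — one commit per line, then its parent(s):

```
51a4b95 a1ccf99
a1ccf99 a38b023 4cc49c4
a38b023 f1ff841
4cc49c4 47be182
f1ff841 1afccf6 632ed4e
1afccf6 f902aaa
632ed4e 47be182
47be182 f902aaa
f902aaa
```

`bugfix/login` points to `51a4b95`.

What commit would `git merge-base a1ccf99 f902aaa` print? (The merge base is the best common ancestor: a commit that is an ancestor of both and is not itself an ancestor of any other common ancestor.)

Ancestors of a1ccf99: {1afccf6, 47be182, 4cc49c4, 632ed4e, a1ccf99, a38b023, f1ff841, f902aaa}.
Ancestors of f902aaa: {f902aaa}.
Common ancestors: {f902aaa}.
The only common ancestor is f902aaa, so it is the merge base.

f902aaa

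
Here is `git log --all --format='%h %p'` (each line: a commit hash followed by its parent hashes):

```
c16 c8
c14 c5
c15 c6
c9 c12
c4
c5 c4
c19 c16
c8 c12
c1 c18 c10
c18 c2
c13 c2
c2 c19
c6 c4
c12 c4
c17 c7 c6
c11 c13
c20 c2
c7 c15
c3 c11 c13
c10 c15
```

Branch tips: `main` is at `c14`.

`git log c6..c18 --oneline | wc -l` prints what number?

6

Reachable from c18: {c12, c16, c18, c19, c2, c4, c8}.
Reachable from c6: {c4, c6}.
In c18's history but not c6's: {c12, c16, c18, c19, c2, c8} — 6 commits.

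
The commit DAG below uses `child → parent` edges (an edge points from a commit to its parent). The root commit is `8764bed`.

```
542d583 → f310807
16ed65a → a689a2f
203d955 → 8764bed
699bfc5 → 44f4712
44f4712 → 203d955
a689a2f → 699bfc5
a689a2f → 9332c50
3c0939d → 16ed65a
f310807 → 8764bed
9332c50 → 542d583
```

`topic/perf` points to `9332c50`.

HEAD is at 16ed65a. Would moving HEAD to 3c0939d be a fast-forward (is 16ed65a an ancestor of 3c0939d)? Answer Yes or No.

Yes

A fast-forward from 16ed65a to 3c0939d is possible iff 16ed65a is an ancestor of 3c0939d.
Ancestors of 3c0939d: {16ed65a, 203d955, 3c0939d, 44f4712, 542d583, 699bfc5, 8764bed, 9332c50, a689a2f, f310807}.
16ed65a is among them, so fast-forward is possible.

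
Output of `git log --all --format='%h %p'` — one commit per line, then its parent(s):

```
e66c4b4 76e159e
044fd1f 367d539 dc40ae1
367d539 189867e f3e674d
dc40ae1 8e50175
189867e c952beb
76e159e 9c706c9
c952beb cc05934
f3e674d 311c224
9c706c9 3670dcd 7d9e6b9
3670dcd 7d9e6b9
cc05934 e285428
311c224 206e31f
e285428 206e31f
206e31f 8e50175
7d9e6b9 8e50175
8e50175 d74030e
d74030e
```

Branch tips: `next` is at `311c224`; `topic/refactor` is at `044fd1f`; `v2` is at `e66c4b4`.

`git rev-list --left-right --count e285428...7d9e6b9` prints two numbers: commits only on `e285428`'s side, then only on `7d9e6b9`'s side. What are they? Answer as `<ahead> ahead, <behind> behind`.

2 ahead, 1 behind

Reachable from e285428: {206e31f, 8e50175, d74030e, e285428}.
Reachable from 7d9e6b9: {7d9e6b9, 8e50175, d74030e}.
Only in e285428's history (ahead): {206e31f, e285428} — 2.
Only in 7d9e6b9's history (behind): {7d9e6b9} — 1.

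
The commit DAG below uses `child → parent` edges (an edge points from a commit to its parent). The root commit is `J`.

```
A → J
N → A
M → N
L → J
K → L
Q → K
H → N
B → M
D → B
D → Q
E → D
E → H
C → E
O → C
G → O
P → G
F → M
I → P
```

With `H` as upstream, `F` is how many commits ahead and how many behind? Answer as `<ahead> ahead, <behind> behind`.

2 ahead, 1 behind

Reachable from F: {A, F, J, M, N}.
Reachable from H: {A, H, J, N}.
Only in F's history (ahead): {F, M} — 2.
Only in H's history (behind): {H} — 1.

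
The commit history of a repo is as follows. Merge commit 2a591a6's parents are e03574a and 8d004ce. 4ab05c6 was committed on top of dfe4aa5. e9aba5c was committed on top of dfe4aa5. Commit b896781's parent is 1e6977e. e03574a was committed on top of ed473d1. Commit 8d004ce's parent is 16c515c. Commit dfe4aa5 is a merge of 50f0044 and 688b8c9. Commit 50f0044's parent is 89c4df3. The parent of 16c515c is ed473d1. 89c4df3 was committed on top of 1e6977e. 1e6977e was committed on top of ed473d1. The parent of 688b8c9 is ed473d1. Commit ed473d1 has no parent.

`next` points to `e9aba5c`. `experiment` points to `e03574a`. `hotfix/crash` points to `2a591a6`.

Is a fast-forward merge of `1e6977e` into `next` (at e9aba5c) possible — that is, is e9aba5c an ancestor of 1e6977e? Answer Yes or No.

No

A fast-forward from e9aba5c to 1e6977e is possible iff e9aba5c is an ancestor of 1e6977e.
Ancestors of 1e6977e: {1e6977e, ed473d1}.
e9aba5c is not among them, so fast-forward is not possible.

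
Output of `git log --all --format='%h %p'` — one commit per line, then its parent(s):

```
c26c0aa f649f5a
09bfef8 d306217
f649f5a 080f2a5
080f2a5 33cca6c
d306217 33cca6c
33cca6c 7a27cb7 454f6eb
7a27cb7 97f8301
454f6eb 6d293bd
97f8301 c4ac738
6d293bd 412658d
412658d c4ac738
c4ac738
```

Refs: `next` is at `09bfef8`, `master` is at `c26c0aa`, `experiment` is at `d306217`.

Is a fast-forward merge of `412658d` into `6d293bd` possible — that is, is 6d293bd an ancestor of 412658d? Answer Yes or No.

No

A fast-forward from 6d293bd to 412658d is possible iff 6d293bd is an ancestor of 412658d.
Ancestors of 412658d: {412658d, c4ac738}.
6d293bd is not among them, so fast-forward is not possible.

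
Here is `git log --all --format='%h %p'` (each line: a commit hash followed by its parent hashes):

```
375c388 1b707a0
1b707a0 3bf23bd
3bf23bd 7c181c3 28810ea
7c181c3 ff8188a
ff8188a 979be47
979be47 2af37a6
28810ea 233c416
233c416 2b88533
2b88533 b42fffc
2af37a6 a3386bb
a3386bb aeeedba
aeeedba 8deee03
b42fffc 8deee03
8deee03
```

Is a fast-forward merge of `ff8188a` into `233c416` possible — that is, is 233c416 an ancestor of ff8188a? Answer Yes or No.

No

A fast-forward from 233c416 to ff8188a is possible iff 233c416 is an ancestor of ff8188a.
Ancestors of ff8188a: {2af37a6, 8deee03, 979be47, a3386bb, aeeedba, ff8188a}.
233c416 is not among them, so fast-forward is not possible.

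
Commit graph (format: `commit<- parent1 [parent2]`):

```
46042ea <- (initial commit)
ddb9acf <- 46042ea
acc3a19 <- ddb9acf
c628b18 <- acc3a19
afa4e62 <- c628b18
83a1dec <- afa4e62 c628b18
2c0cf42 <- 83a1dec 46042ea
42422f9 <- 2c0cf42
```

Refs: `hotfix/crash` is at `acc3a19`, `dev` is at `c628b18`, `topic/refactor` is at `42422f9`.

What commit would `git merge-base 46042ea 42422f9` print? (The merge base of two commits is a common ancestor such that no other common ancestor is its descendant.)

Ancestors of 46042ea: {46042ea}.
Ancestors of 42422f9: {2c0cf42, 42422f9, 46042ea, 83a1dec, acc3a19, afa4e62, c628b18, ddb9acf}.
Common ancestors: {46042ea}.
The only common ancestor is 46042ea, so it is the merge base.

46042ea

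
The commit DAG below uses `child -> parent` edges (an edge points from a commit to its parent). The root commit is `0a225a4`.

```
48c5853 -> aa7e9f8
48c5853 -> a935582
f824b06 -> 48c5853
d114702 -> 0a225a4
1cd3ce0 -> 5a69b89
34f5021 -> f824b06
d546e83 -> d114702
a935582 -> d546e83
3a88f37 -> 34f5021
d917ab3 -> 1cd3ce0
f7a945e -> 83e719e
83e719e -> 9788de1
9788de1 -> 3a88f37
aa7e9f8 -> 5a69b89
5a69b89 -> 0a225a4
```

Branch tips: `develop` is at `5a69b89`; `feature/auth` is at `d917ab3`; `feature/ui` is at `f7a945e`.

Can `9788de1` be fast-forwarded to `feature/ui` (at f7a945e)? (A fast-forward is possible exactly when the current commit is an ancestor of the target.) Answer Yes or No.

A fast-forward from 9788de1 to f7a945e is possible iff 9788de1 is an ancestor of f7a945e.
Ancestors of f7a945e: {0a225a4, 34f5021, 3a88f37, 48c5853, 5a69b89, 83e719e, 9788de1, a935582, aa7e9f8, d114702, d546e83, f7a945e, f824b06}.
9788de1 is among them, so fast-forward is possible.

Yes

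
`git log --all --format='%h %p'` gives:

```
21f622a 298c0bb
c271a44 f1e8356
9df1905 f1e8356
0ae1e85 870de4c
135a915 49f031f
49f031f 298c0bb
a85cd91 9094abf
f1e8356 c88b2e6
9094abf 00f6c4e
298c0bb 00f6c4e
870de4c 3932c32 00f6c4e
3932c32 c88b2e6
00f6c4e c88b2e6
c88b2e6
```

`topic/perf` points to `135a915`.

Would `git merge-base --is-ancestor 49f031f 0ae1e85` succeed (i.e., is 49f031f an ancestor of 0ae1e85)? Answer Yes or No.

No

Ancestors of 0ae1e85: {00f6c4e, 0ae1e85, 3932c32, 870de4c, c88b2e6}.
49f031f is not in that set, so it is not an ancestor of 0ae1e85.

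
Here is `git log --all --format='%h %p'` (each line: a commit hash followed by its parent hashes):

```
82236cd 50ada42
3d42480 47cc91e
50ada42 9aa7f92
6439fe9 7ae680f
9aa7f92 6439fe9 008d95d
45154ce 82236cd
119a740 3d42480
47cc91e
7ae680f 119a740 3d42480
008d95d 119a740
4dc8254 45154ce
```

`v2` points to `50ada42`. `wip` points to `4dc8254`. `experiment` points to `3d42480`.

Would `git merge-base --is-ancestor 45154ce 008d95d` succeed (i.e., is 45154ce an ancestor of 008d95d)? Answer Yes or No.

No

Ancestors of 008d95d: {008d95d, 119a740, 3d42480, 47cc91e}.
45154ce is not in that set, so it is not an ancestor of 008d95d.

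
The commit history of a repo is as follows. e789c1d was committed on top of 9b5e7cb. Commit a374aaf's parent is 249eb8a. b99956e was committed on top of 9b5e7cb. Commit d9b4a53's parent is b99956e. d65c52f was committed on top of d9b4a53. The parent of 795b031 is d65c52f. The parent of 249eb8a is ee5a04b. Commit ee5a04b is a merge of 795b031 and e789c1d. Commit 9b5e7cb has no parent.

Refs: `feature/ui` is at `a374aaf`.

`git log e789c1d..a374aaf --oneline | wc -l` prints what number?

Reachable from a374aaf: {249eb8a, 795b031, 9b5e7cb, a374aaf, b99956e, d65c52f, d9b4a53, e789c1d, ee5a04b}.
Reachable from e789c1d: {9b5e7cb, e789c1d}.
In a374aaf's history but not e789c1d's: {249eb8a, 795b031, a374aaf, b99956e, d65c52f, d9b4a53, ee5a04b} — 7 commits.

7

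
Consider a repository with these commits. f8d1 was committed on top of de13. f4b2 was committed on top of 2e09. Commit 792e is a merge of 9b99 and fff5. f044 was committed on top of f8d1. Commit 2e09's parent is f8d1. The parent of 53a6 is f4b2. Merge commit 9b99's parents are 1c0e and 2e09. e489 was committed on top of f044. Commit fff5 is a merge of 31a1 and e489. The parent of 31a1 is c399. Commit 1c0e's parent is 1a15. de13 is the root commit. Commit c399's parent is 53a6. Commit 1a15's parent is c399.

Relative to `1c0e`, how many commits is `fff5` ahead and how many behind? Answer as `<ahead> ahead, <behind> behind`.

4 ahead, 2 behind

Reachable from fff5: {2e09, 31a1, 53a6, c399, de13, e489, f044, f4b2, f8d1, fff5}.
Reachable from 1c0e: {1a15, 1c0e, 2e09, 53a6, c399, de13, f4b2, f8d1}.
Only in fff5's history (ahead): {31a1, e489, f044, fff5} — 4.
Only in 1c0e's history (behind): {1a15, 1c0e} — 2.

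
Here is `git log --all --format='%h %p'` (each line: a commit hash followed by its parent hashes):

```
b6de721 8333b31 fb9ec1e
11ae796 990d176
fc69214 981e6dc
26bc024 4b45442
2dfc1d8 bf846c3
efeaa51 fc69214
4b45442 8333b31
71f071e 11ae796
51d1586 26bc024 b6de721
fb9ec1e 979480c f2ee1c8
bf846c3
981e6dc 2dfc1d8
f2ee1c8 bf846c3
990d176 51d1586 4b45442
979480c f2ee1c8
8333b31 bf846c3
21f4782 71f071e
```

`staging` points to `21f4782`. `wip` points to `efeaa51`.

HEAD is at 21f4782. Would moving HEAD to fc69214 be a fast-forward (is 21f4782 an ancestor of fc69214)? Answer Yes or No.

A fast-forward from 21f4782 to fc69214 is possible iff 21f4782 is an ancestor of fc69214.
Ancestors of fc69214: {2dfc1d8, 981e6dc, bf846c3, fc69214}.
21f4782 is not among them, so fast-forward is not possible.

No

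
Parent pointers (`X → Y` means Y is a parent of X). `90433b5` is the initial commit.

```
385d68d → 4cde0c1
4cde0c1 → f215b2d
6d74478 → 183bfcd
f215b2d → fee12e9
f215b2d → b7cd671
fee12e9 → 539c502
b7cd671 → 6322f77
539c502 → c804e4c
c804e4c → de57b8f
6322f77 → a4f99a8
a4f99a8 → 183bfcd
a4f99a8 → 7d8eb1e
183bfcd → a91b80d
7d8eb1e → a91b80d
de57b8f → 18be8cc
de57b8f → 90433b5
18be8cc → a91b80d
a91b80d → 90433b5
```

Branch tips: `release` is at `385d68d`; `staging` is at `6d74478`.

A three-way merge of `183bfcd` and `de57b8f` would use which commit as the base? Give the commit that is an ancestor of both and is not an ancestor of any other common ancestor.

a91b80d

Ancestors of 183bfcd: {183bfcd, 90433b5, a91b80d}.
Ancestors of de57b8f: {18be8cc, 90433b5, a91b80d, de57b8f}.
Common ancestors: {90433b5, a91b80d}.
Among these, a91b80d is not an ancestor of any other common ancestor — it is the merge base.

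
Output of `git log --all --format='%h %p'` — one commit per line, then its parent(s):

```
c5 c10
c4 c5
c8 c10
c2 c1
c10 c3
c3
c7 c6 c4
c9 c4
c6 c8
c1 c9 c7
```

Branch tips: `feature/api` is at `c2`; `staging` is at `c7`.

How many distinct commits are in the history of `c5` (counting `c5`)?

3

Walking parent pointers from c5: reachable set = {c10, c3, c5}.
That is 3 commits.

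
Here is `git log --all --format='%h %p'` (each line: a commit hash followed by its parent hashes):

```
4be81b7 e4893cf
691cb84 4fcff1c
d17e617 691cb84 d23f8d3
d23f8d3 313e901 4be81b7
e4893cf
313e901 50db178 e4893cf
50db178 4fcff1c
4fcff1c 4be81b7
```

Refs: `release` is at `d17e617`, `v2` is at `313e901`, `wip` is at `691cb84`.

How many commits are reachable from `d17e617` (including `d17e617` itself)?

8

Walking parent pointers from d17e617: reachable set = {313e901, 4be81b7, 4fcff1c, 50db178, 691cb84, d17e617, d23f8d3, e4893cf}.
That is 8 commits.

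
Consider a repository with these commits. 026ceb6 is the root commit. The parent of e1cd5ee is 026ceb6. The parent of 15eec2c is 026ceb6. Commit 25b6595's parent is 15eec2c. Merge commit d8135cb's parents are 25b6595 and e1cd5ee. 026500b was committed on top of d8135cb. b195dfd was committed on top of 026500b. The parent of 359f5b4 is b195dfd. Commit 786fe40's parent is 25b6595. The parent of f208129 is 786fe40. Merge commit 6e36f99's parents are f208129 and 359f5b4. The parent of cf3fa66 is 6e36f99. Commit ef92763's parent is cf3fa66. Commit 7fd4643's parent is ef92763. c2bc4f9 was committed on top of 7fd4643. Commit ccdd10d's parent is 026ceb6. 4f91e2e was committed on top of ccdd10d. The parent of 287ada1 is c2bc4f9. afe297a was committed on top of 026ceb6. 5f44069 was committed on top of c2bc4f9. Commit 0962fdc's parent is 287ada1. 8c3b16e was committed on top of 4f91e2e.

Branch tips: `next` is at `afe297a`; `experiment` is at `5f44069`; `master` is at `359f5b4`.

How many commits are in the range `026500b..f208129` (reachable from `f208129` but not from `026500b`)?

2

Reachable from f208129: {026ceb6, 15eec2c, 25b6595, 786fe40, f208129}.
Reachable from 026500b: {026500b, 026ceb6, 15eec2c, 25b6595, d8135cb, e1cd5ee}.
In f208129's history but not 026500b's: {786fe40, f208129} — 2 commits.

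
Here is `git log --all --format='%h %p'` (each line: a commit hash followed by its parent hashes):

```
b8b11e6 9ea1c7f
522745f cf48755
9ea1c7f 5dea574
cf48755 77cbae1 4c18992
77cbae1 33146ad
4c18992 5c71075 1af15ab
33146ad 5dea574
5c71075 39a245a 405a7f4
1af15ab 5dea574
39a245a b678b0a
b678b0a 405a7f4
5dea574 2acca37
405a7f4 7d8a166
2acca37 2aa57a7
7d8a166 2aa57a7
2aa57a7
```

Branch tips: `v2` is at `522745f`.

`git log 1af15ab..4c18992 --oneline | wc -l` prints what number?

Reachable from 4c18992: {1af15ab, 2aa57a7, 2acca37, 39a245a, 405a7f4, 4c18992, 5c71075, 5dea574, 7d8a166, b678b0a}.
Reachable from 1af15ab: {1af15ab, 2aa57a7, 2acca37, 5dea574}.
In 4c18992's history but not 1af15ab's: {39a245a, 405a7f4, 4c18992, 5c71075, 7d8a166, b678b0a} — 6 commits.

6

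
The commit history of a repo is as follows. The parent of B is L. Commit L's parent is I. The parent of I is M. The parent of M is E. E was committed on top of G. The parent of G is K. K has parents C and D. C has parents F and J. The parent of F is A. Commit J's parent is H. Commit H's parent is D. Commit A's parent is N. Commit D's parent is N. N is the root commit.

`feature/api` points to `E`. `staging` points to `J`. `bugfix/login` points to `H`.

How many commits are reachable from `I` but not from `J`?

8

Reachable from I: {A, C, D, E, F, G, H, I, J, K, M, N}.
Reachable from J: {D, H, J, N}.
In I's history but not J's: {A, C, E, F, G, I, K, M} — 8 commits.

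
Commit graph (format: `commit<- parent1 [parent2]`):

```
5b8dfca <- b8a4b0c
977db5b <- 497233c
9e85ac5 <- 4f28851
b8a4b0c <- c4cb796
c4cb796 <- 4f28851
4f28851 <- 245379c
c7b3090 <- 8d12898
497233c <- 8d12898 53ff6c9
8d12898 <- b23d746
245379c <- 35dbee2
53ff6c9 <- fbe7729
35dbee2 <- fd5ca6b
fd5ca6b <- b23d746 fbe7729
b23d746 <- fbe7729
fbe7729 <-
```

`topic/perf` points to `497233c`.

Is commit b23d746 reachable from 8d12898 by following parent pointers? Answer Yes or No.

Ancestors of 8d12898 (commits reachable by following parents): {8d12898, b23d746, fbe7729}.
b23d746 is in that set, so it is an ancestor of 8d12898.

Yes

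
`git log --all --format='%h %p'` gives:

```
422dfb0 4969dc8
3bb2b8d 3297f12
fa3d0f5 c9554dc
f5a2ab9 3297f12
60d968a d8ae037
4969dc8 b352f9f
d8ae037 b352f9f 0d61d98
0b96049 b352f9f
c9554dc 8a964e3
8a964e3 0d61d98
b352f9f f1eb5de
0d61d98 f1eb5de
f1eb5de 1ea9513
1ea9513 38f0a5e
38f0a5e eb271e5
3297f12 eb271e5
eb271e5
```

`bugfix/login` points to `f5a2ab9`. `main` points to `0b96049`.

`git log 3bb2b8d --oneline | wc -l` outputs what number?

Walking parent pointers from 3bb2b8d: reachable set = {3297f12, 3bb2b8d, eb271e5}.
That is 3 commits.

3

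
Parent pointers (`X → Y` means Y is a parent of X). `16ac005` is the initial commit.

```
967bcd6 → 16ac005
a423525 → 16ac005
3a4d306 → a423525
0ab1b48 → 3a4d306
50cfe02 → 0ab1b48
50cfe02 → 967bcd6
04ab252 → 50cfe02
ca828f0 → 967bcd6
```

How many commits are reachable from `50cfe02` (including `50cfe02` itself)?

6

Walking parent pointers from 50cfe02: reachable set = {0ab1b48, 16ac005, 3a4d306, 50cfe02, 967bcd6, a423525}.
That is 6 commits.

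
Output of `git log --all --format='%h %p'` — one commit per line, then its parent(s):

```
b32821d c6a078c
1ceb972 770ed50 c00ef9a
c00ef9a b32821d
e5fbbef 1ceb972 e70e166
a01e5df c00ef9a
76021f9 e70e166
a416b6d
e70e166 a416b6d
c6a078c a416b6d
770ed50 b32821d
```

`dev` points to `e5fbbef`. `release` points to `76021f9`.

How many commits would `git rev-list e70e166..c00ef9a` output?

Reachable from c00ef9a: {a416b6d, b32821d, c00ef9a, c6a078c}.
Reachable from e70e166: {a416b6d, e70e166}.
In c00ef9a's history but not e70e166's: {b32821d, c00ef9a, c6a078c} — 3 commits.

3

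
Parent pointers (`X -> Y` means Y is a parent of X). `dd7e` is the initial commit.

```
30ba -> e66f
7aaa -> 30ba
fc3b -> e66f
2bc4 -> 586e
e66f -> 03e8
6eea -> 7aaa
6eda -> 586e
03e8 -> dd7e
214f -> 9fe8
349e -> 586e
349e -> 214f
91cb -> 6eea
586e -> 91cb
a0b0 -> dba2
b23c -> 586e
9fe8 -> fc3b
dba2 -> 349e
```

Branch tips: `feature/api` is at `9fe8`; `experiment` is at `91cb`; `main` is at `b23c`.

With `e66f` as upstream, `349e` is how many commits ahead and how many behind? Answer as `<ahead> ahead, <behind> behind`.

Reachable from 349e: {03e8, 214f, 30ba, 349e, 586e, 6eea, 7aaa, 91cb, 9fe8, dd7e, e66f, fc3b}.
Reachable from e66f: {03e8, dd7e, e66f}.
Only in 349e's history (ahead): {214f, 30ba, 349e, 586e, 6eea, 7aaa, 91cb, 9fe8, fc3b} — 9.
Only in e66f's history (behind): {} — 0.

9 ahead, 0 behind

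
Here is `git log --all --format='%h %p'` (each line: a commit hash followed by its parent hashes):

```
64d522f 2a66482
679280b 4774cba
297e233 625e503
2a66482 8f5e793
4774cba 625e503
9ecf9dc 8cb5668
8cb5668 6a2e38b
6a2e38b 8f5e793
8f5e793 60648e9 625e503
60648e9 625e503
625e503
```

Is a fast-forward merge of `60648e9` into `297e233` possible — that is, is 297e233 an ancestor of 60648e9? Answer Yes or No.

No

A fast-forward from 297e233 to 60648e9 is possible iff 297e233 is an ancestor of 60648e9.
Ancestors of 60648e9: {60648e9, 625e503}.
297e233 is not among them, so fast-forward is not possible.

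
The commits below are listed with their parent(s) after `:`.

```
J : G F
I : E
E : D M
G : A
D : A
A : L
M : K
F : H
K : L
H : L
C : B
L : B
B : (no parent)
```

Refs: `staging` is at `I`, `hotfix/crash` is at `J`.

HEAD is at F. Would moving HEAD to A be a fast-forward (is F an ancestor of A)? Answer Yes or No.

No

A fast-forward from F to A is possible iff F is an ancestor of A.
Ancestors of A: {A, B, L}.
F is not among them, so fast-forward is not possible.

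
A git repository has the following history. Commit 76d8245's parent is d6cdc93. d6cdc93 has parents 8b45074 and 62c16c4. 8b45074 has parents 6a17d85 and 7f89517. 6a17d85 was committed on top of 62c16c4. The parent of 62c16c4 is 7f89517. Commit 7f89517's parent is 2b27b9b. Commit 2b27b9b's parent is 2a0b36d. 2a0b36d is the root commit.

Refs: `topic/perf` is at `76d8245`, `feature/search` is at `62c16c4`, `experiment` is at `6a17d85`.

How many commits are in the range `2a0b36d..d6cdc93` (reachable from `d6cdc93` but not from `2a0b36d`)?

Reachable from d6cdc93: {2a0b36d, 2b27b9b, 62c16c4, 6a17d85, 7f89517, 8b45074, d6cdc93}.
Reachable from 2a0b36d: {2a0b36d}.
In d6cdc93's history but not 2a0b36d's: {2b27b9b, 62c16c4, 6a17d85, 7f89517, 8b45074, d6cdc93} — 6 commits.

6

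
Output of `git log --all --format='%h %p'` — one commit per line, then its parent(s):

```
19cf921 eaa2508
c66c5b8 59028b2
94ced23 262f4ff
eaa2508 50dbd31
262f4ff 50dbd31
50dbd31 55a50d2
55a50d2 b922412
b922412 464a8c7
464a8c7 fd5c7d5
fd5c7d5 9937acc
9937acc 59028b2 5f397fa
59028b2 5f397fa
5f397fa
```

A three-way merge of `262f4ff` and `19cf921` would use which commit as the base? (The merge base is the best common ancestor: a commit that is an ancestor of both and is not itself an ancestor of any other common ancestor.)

Ancestors of 262f4ff: {262f4ff, 464a8c7, 50dbd31, 55a50d2, 59028b2, 5f397fa, 9937acc, b922412, fd5c7d5}.
Ancestors of 19cf921: {19cf921, 464a8c7, 50dbd31, 55a50d2, 59028b2, 5f397fa, 9937acc, b922412, eaa2508, fd5c7d5}.
Common ancestors: {464a8c7, 50dbd31, 55a50d2, 59028b2, 5f397fa, 9937acc, b922412, fd5c7d5}.
Among these, 50dbd31 is not an ancestor of any other common ancestor — it is the merge base.

50dbd31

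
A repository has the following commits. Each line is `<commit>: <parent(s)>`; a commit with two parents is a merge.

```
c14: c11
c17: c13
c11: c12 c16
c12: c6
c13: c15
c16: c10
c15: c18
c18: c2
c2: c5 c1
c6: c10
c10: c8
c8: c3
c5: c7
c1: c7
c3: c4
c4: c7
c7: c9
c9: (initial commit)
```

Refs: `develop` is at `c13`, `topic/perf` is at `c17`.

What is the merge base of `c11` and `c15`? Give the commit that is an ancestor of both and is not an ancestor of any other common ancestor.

Ancestors of c11: {c10, c11, c12, c16, c3, c4, c6, c7, c8, c9}.
Ancestors of c15: {c1, c15, c18, c2, c5, c7, c9}.
Common ancestors: {c7, c9}.
Among these, c7 is not an ancestor of any other common ancestor — it is the merge base.

c7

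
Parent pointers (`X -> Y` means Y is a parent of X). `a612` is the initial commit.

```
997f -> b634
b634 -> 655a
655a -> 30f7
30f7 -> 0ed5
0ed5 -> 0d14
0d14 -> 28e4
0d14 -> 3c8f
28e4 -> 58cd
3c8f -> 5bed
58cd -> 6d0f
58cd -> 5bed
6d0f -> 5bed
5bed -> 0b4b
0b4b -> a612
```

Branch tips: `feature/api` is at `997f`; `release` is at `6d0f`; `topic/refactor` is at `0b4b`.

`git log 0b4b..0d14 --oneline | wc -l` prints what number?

Reachable from 0d14: {0b4b, 0d14, 28e4, 3c8f, 58cd, 5bed, 6d0f, a612}.
Reachable from 0b4b: {0b4b, a612}.
In 0d14's history but not 0b4b's: {0d14, 28e4, 3c8f, 58cd, 5bed, 6d0f} — 6 commits.

6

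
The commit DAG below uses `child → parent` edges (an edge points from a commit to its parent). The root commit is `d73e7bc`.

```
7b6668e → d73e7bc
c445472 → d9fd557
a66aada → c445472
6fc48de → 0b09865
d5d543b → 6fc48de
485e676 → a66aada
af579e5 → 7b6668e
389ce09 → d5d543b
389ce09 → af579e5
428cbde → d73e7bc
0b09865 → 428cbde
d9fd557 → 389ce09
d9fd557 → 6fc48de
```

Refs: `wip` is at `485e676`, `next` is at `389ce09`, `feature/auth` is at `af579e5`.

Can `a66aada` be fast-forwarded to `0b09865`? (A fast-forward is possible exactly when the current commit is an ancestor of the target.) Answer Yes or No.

No

A fast-forward from a66aada to 0b09865 is possible iff a66aada is an ancestor of 0b09865.
Ancestors of 0b09865: {0b09865, 428cbde, d73e7bc}.
a66aada is not among them, so fast-forward is not possible.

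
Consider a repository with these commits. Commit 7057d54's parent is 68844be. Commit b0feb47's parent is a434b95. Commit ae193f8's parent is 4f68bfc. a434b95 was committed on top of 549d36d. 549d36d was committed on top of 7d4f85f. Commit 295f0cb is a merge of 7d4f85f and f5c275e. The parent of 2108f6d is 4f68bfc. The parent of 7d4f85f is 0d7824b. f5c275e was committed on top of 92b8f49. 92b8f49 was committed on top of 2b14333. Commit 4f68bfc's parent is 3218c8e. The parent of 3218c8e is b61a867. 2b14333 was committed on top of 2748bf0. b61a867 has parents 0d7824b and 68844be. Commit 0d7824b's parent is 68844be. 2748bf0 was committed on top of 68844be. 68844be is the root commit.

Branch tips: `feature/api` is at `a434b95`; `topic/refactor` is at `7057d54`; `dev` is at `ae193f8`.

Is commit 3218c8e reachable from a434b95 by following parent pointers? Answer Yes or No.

No

Ancestors of a434b95: {0d7824b, 549d36d, 68844be, 7d4f85f, a434b95}.
3218c8e is not in that set, so it is not an ancestor of a434b95.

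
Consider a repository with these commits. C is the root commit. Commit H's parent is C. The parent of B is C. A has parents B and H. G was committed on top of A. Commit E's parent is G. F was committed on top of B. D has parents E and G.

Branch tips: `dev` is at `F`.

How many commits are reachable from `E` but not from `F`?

4

Reachable from E: {A, B, C, E, G, H}.
Reachable from F: {B, C, F}.
In E's history but not F's: {A, E, G, H} — 4 commits.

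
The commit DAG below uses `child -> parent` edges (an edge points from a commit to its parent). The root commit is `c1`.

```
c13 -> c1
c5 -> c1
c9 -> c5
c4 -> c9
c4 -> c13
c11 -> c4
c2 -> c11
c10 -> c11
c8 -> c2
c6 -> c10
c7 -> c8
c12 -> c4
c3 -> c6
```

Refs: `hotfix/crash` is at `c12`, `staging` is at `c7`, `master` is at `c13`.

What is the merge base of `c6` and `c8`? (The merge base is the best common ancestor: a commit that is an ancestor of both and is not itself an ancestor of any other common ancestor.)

Ancestors of c6: {c1, c10, c11, c13, c4, c5, c6, c9}.
Ancestors of c8: {c1, c11, c13, c2, c4, c5, c8, c9}.
Common ancestors: {c1, c11, c13, c4, c5, c9}.
Among these, c11 is not an ancestor of any other common ancestor — it is the merge base.

c11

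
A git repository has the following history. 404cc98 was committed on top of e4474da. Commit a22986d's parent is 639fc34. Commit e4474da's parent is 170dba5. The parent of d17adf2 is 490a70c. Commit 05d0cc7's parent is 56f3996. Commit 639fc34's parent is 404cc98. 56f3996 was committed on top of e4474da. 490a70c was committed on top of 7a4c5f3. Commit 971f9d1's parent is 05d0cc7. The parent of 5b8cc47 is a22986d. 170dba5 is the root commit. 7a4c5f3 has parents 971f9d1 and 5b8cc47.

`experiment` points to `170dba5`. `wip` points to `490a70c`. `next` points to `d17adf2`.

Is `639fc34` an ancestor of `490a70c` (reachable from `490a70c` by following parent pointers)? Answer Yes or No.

Ancestors of 490a70c (commits reachable by following parents): {05d0cc7, 170dba5, 404cc98, 490a70c, 56f3996, 5b8cc47, 639fc34, 7a4c5f3, 971f9d1, a22986d, e4474da}.
639fc34 is in that set, so it is an ancestor of 490a70c.

Yes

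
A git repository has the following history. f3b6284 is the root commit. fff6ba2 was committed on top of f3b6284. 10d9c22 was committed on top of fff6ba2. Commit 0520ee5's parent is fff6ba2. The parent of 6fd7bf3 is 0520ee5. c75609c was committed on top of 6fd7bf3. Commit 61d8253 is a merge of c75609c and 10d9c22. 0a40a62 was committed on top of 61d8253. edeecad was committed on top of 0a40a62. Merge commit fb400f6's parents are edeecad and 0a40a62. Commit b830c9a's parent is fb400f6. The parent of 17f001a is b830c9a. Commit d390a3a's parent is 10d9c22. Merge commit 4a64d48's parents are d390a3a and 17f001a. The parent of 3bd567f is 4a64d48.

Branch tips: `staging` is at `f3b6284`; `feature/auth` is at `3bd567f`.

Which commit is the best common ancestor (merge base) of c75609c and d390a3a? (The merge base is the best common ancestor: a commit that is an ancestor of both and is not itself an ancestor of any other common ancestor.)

Ancestors of c75609c: {0520ee5, 6fd7bf3, c75609c, f3b6284, fff6ba2}.
Ancestors of d390a3a: {10d9c22, d390a3a, f3b6284, fff6ba2}.
Common ancestors: {f3b6284, fff6ba2}.
Among these, fff6ba2 is not an ancestor of any other common ancestor — it is the merge base.

fff6ba2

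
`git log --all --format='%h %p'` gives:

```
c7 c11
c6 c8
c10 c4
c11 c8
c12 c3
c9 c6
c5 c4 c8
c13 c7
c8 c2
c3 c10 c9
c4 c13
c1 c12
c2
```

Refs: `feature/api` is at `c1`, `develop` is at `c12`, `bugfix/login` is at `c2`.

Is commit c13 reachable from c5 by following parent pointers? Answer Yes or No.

Yes

Ancestors of c5 (commits reachable by following parents): {c11, c13, c2, c4, c5, c7, c8}.
c13 is in that set, so it is an ancestor of c5.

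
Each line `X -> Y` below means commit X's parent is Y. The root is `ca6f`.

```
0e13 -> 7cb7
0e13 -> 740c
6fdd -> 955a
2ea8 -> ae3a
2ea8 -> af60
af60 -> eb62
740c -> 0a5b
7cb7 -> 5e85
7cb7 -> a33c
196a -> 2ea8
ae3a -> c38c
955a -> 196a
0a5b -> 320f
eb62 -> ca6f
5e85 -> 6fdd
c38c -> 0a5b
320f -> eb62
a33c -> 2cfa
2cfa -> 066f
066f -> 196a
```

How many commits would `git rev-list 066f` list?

10

Walking parent pointers from 066f: reachable set = {066f, 0a5b, 196a, 2ea8, 320f, ae3a, af60, c38c, ca6f, eb62}.
That is 10 commits.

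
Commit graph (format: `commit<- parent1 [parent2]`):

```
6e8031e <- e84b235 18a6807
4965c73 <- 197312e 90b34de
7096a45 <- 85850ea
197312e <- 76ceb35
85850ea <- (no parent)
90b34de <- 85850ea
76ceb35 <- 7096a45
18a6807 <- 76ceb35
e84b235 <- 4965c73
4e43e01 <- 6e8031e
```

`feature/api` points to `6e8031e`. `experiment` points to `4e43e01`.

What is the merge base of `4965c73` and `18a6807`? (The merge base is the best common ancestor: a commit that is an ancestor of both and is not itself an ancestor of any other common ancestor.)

76ceb35

Ancestors of 4965c73: {197312e, 4965c73, 7096a45, 76ceb35, 85850ea, 90b34de}.
Ancestors of 18a6807: {18a6807, 7096a45, 76ceb35, 85850ea}.
Common ancestors: {7096a45, 76ceb35, 85850ea}.
Among these, 76ceb35 is not an ancestor of any other common ancestor — it is the merge base.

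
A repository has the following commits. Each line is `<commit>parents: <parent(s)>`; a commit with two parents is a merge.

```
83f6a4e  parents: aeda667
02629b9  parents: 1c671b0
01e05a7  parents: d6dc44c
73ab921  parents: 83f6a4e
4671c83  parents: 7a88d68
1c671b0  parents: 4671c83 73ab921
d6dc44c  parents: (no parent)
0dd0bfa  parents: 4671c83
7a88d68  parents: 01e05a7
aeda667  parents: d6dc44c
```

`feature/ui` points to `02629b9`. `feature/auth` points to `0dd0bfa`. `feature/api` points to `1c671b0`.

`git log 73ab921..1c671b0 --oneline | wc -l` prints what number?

Reachable from 1c671b0: {01e05a7, 1c671b0, 4671c83, 73ab921, 7a88d68, 83f6a4e, aeda667, d6dc44c}.
Reachable from 73ab921: {73ab921, 83f6a4e, aeda667, d6dc44c}.
In 1c671b0's history but not 73ab921's: {01e05a7, 1c671b0, 4671c83, 7a88d68} — 4 commits.

4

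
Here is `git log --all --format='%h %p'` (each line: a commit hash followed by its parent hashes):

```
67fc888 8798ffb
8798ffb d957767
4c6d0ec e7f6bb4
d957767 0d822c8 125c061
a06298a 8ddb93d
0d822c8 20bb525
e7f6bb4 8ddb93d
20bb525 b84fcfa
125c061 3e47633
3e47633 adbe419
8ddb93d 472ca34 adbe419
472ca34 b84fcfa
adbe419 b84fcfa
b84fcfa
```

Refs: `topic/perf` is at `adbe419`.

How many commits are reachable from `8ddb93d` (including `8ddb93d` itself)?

4

Walking parent pointers from 8ddb93d: reachable set = {472ca34, 8ddb93d, adbe419, b84fcfa}.
That is 4 commits.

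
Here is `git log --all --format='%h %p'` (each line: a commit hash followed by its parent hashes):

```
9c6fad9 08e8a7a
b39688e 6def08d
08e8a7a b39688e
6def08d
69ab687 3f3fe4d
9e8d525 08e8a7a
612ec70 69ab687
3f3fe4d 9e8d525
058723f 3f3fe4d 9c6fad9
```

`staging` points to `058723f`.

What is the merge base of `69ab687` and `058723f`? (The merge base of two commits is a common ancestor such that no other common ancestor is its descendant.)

Ancestors of 69ab687: {08e8a7a, 3f3fe4d, 69ab687, 6def08d, 9e8d525, b39688e}.
Ancestors of 058723f: {058723f, 08e8a7a, 3f3fe4d, 6def08d, 9c6fad9, 9e8d525, b39688e}.
Common ancestors: {08e8a7a, 3f3fe4d, 6def08d, 9e8d525, b39688e}.
Among these, 3f3fe4d is not an ancestor of any other common ancestor — it is the merge base.

3f3fe4d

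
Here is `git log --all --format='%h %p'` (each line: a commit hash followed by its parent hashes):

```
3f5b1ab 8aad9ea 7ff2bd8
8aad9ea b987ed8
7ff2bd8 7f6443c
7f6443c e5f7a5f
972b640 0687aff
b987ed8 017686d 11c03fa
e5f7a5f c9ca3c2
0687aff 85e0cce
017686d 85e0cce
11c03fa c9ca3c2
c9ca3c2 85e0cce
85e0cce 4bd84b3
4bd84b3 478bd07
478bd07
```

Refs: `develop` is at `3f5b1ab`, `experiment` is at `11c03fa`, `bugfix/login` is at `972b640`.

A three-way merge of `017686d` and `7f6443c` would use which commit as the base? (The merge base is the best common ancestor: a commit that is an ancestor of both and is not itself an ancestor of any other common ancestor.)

Ancestors of 017686d: {017686d, 478bd07, 4bd84b3, 85e0cce}.
Ancestors of 7f6443c: {478bd07, 4bd84b3, 7f6443c, 85e0cce, c9ca3c2, e5f7a5f}.
Common ancestors: {478bd07, 4bd84b3, 85e0cce}.
Among these, 85e0cce is not an ancestor of any other common ancestor — it is the merge base.

85e0cce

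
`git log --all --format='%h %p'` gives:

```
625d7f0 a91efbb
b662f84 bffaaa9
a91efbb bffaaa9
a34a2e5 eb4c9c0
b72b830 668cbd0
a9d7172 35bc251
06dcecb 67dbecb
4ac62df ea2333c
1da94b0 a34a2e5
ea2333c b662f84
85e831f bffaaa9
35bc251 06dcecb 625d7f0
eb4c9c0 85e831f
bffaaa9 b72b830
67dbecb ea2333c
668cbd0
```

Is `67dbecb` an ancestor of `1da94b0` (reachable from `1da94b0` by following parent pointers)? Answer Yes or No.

Ancestors of 1da94b0: {1da94b0, 668cbd0, 85e831f, a34a2e5, b72b830, bffaaa9, eb4c9c0}.
67dbecb is not in that set, so it is not an ancestor of 1da94b0.

No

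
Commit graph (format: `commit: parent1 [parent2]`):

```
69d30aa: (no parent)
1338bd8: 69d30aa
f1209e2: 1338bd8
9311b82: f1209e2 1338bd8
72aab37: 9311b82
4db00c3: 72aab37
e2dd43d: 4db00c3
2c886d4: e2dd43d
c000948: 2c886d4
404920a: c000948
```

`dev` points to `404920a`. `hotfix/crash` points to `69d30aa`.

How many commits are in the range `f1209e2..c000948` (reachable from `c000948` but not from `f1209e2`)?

Reachable from c000948: {1338bd8, 2c886d4, 4db00c3, 69d30aa, 72aab37, 9311b82, c000948, e2dd43d, f1209e2}.
Reachable from f1209e2: {1338bd8, 69d30aa, f1209e2}.
In c000948's history but not f1209e2's: {2c886d4, 4db00c3, 72aab37, 9311b82, c000948, e2dd43d} — 6 commits.

6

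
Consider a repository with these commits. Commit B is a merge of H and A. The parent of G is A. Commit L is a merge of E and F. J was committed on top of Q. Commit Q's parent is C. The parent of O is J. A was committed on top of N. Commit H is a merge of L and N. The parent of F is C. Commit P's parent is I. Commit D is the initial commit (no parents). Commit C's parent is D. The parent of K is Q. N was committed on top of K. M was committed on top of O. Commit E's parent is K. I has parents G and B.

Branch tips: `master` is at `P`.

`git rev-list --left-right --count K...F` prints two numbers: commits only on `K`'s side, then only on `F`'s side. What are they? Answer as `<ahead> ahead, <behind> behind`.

2 ahead, 1 behind

Reachable from K: {C, D, K, Q}.
Reachable from F: {C, D, F}.
Only in K's history (ahead): {K, Q} — 2.
Only in F's history (behind): {F} — 1.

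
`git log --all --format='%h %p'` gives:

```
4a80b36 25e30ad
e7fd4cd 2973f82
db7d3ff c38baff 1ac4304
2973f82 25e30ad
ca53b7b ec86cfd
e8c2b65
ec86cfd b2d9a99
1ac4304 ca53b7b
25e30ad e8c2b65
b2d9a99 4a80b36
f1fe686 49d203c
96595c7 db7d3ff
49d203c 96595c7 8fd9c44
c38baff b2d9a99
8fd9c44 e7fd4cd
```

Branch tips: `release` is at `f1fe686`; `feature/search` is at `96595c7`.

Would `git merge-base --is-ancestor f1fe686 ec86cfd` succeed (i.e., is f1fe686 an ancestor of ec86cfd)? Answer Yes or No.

Ancestors of ec86cfd: {25e30ad, 4a80b36, b2d9a99, e8c2b65, ec86cfd}.
f1fe686 is not in that set, so it is not an ancestor of ec86cfd.

No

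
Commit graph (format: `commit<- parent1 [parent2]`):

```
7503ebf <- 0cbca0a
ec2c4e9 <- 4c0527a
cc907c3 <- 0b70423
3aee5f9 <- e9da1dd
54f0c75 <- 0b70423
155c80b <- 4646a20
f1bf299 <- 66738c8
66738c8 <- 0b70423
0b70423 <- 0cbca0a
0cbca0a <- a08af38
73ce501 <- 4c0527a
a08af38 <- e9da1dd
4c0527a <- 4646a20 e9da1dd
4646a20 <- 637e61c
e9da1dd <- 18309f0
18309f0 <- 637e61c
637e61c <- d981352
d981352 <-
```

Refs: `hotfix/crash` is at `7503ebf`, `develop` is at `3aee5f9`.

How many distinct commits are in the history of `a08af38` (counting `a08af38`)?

5

Walking parent pointers from a08af38: reachable set = {18309f0, 637e61c, a08af38, d981352, e9da1dd}.
That is 5 commits.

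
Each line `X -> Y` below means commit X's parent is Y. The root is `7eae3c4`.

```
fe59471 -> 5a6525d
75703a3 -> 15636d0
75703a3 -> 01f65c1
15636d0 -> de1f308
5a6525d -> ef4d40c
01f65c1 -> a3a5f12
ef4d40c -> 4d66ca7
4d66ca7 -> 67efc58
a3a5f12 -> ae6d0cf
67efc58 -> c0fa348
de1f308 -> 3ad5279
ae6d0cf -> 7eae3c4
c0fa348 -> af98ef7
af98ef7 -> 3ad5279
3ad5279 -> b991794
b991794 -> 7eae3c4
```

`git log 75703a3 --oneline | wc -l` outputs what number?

9

Walking parent pointers from 75703a3: reachable set = {01f65c1, 15636d0, 3ad5279, 75703a3, 7eae3c4, a3a5f12, ae6d0cf, b991794, de1f308}.
That is 9 commits.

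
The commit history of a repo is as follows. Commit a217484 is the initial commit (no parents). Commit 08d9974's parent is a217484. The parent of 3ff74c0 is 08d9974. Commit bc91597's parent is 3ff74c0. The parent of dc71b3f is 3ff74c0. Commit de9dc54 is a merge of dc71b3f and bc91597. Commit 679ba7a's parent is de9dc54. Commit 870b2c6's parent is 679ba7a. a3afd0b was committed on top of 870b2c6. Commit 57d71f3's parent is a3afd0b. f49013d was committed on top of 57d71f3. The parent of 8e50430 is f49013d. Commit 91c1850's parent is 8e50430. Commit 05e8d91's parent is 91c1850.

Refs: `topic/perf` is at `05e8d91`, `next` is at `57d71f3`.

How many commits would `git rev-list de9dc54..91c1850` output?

7

Reachable from 91c1850: {08d9974, 3ff74c0, 57d71f3, 679ba7a, 870b2c6, 8e50430, 91c1850, a217484, a3afd0b, bc91597, dc71b3f, de9dc54, f49013d}.
Reachable from de9dc54: {08d9974, 3ff74c0, a217484, bc91597, dc71b3f, de9dc54}.
In 91c1850's history but not de9dc54's: {57d71f3, 679ba7a, 870b2c6, 8e50430, 91c1850, a3afd0b, f49013d} — 7 commits.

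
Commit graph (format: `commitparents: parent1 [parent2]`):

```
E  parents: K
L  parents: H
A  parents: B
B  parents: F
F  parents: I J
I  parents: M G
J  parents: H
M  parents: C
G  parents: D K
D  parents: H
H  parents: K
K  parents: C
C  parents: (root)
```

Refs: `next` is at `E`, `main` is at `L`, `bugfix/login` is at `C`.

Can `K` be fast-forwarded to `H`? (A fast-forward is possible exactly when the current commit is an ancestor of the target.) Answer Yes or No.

Yes

A fast-forward from K to H is possible iff K is an ancestor of H.
Ancestors of H: {C, H, K}.
K is among them, so fast-forward is possible.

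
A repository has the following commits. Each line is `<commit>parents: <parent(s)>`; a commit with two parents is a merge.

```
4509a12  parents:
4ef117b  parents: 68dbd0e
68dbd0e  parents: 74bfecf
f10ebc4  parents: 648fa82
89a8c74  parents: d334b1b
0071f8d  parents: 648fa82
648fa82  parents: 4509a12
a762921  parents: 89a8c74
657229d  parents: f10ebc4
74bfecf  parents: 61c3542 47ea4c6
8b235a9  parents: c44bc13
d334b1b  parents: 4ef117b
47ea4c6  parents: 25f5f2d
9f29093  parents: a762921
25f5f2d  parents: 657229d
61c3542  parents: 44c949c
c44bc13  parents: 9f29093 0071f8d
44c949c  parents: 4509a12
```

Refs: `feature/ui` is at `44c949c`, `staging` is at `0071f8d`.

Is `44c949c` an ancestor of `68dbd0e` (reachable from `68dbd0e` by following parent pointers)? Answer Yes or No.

Yes

Ancestors of 68dbd0e (commits reachable by following parents): {25f5f2d, 44c949c, 4509a12, 47ea4c6, 61c3542, 648fa82, 657229d, 68dbd0e, 74bfecf, f10ebc4}.
44c949c is in that set, so it is an ancestor of 68dbd0e.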